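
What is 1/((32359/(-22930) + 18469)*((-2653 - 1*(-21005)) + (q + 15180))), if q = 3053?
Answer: 4586/3098470071087 ≈ 1.4801e-9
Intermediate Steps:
1/((32359/(-22930) + 18469)*((-2653 - 1*(-21005)) + (q + 15180))) = 1/((32359/(-22930) + 18469)*((-2653 - 1*(-21005)) + (3053 + 15180))) = 1/((32359*(-1/22930) + 18469)*((-2653 + 21005) + 18233)) = 1/((-32359/22930 + 18469)*(18352 + 18233)) = 1/((423461811/22930)*36585) = 1/(3098470071087/4586) = 4586/3098470071087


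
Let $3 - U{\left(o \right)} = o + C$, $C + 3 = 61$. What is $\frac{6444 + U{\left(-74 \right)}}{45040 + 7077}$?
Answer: $\frac{6463}{52117} \approx 0.12401$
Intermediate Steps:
$C = 58$ ($C = -3 + 61 = 58$)
$U{\left(o \right)} = -55 - o$ ($U{\left(o \right)} = 3 - \left(o + 58\right) = 3 - \left(58 + o\right) = -55 - o$)
$\frac{6444 + U{\left(-74 \right)}}{45040 + 7077} = \frac{6444 - -19}{45040 + 7077} = \frac{6444 + \left(-55 + 74\right)}{52117} = \left(6444 + 19\right) \frac{1}{52117} = 6463 \cdot \frac{1}{52117} = \frac{6463}{52117}$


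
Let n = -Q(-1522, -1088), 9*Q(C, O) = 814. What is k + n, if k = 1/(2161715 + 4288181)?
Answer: -5250215335/58049064 ≈ -90.444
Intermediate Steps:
Q(C, O) = 814/9 (Q(C, O) = (⅑)*814 = 814/9)
k = 1/6449896 ≈ 1.5504e-7
n = -814/9 (n = -1*814/9 = -814/9 ≈ -90.444)
k + n = 1/6449896 - 814/9 = -5250215335/58049064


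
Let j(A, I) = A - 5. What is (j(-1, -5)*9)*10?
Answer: -540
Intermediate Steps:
j(A, I) = -5 + A
(j(-1, -5)*9)*10 = ((-5 - 1)*9)*10 = -6*9*10 = -54*10 = -540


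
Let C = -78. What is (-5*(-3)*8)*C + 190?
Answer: -9170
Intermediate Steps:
(-5*(-3)*8)*C + 190 = (-5*(-3)*8)*(-78) + 190 = (15*8)*(-78) + 190 = 120*(-78) + 190 = -9360 + 190 = -9170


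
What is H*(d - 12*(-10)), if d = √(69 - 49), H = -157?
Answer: -18840 - 314*√5 ≈ -19542.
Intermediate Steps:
d = 2*√5 (d = √20 = 2*√5 ≈ 4.4721)
H*(d - 12*(-10)) = -157*(2*√5 - 12*(-10)) = -157*(2*√5 + 120) = -157*(120 + 2*√5) = -18840 - 314*√5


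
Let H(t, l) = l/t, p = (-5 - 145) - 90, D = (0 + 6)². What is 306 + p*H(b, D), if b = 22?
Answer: -954/11 ≈ -86.727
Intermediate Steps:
D = 36 (D = 6² = 36)
p = -240 (p = -150 - 90 = -240)
306 + p*H(b, D) = 306 - 8640/22 = 306 - 240*18/11 = 306 - 4320/11 = -954/11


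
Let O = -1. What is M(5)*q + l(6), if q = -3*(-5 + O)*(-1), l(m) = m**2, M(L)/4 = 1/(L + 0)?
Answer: 108/5 ≈ 21.600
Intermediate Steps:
M(L) = 4/L (M(L) = 4/(L + 0) = 4/L)
q = -18 (q = -3*(-5 - 1)*(-1) = -(-18)*(-1) = -3*6 = -18)
M(5)*q + l(6) = (4/5)*(-18) + 6**2 = (4*(1/5))*(-18) + 36 = (4/5)*(-18) + 36 = -72/5 + 36 = 108/5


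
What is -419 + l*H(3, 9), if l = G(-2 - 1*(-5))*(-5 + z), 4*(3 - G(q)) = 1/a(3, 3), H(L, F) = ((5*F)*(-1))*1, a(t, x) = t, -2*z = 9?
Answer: 6623/8 ≈ 827.88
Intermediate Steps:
z = -9/2 (z = -½*9 = -9/2 ≈ -4.5000)
H(L, F) = -5*F (H(L, F) = -5*F*1 = -5*F)
G(q) = 35/12 (G(q) = 3 - ¼/3 = 3 - ¼*⅓ = 3 - 1/12 = 35/12)
l = -665/24 (l = 35*(-5 - 9/2)/12 = (35/12)*(-19/2) = -665/24 ≈ -27.708)
-419 + l*H(3, 9) = -419 - (-3325)*9/24 = -419 - 665/24*(-45) = -419 + 9975/8 = 6623/8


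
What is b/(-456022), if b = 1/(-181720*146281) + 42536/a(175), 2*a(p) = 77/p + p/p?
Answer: -14133746871243991/109098543617577360 ≈ -0.12955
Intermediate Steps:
a(p) = ½ + 77/(2*p) (a(p) = (77/p + p/p)/2 = (77/p + 1)/2 = (1 + 77/p)/2 = ½ + 77/(2*p))
b = 14133746871243991/239239649880 (b = 1/(-181720*146281) + 42536/(((½)*(77 + 175)/175)) = -1/181720*1/146281 + 42536/(((½)*(1/175)*252)) = -1/26582183320 + 42536/(18/25) = -1/26582183320 + 42536*(25/18) = -1/26582183320 + 531700/9 = 14133746871243991/239239649880 ≈ 59078.)
b/(-456022) = (14133746871243991/239239649880)/(-456022) = (14133746871243991/239239649880)*(-1/456022) = -14133746871243991/109098543617577360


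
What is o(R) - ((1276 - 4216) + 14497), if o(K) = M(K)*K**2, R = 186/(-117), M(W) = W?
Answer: -685788011/59319 ≈ -11561.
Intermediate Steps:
R = -62/39 (R = 186*(-1/117) = -62/39 ≈ -1.5897)
o(K) = K**3 (o(K) = K*K**2 = K**3)
o(R) - ((1276 - 4216) + 14497) = (-62/39)**3 - ((1276 - 4216) + 14497) = -238328/59319 - (-2940 + 14497) = -238328/59319 - 1*11557 = -238328/59319 - 11557 = -685788011/59319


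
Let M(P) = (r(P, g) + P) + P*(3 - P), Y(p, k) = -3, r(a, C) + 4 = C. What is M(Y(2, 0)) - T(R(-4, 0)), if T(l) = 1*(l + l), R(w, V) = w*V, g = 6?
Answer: -19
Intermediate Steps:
r(a, C) = -4 + C
R(w, V) = V*w
T(l) = 2*l (T(l) = 1*(2*l) = 2*l)
M(P) = 2 + P + P*(3 - P) (M(P) = ((-4 + 6) + P) + P*(3 - P) = (2 + P) + P*(3 - P) = 2 + P + P*(3 - P))
M(Y(2, 0)) - T(R(-4, 0)) = (2 - 1*(-3)² + 4*(-3)) - 2*0*(-4) = (2 - 1*9 - 12) - 2*0 = (2 - 9 - 12) - 1*0 = -19 + 0 = -19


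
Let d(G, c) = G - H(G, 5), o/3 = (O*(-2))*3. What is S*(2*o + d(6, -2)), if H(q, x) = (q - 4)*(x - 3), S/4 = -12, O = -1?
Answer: -1824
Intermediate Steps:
S = -48 (S = 4*(-12) = -48)
H(q, x) = (-4 + q)*(-3 + x)
o = 18 (o = 3*(-1*(-2)*3) = 3*(2*3) = 3*6 = 18)
d(G, c) = 8 - G (d(G, c) = G - (12 - 4*5 - 3*G + G*5) = G - (12 - 20 - 3*G + 5*G) = G - (-8 + 2*G) = G + (8 - 2*G) = 8 - G)
S*(2*o + d(6, -2)) = -48*(2*18 + (8 - 1*6)) = -48*(36 + (8 - 6)) = -48*(36 + 2) = -48*38 = -1824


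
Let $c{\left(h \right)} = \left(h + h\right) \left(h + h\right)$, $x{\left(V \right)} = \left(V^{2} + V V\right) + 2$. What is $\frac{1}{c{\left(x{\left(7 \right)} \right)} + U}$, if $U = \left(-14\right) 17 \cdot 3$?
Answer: $\frac{1}{39286} \approx 2.5454 \cdot 10^{-5}$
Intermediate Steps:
$U = -714$ ($U = \left(-238\right) 3 = -714$)
$x{\left(V \right)} = 2 + 2 V^{2}$ ($x{\left(V \right)} = \left(V^{2} + V^{2}\right) + 2 = 2 V^{2} + 2 = 2 + 2 V^{2}$)
$c{\left(h \right)} = 4 h^{2}$ ($c{\left(h \right)} = 2 h 2 h = 4 h^{2}$)
$\frac{1}{c{\left(x{\left(7 \right)} \right)} + U} = \frac{1}{4 \left(2 + 2 \cdot 7^{2}\right)^{2} - 714} = \frac{1}{4 \left(2 + 2 \cdot 49\right)^{2} - 714} = \frac{1}{4 \left(2 + 98\right)^{2} - 714} = \frac{1}{4 \cdot 100^{2} - 714} = \frac{1}{4 \cdot 10000 - 714} = \frac{1}{40000 - 714} = \frac{1}{39286}$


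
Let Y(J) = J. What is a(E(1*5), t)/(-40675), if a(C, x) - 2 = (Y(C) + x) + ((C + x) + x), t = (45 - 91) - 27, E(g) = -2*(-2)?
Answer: 209/40675 ≈ 0.0051383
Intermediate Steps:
E(g) = 4
t = -73 (t = -46 - 27 = -73)
a(C, x) = 2 + 2*C + 3*x (a(C, x) = 2 + ((C + x) + ((C + x) + x)) = 2 + ((C + x) + (C + 2*x)) = 2 + (2*C + 3*x) = 2 + 2*C + 3*x)
a(E(1*5), t)/(-40675) = (2 + 2*4 + 3*(-73))/(-40675) = (2 + 8 - 219)*(-1/40675) = -209*(-1/40675) = 209/40675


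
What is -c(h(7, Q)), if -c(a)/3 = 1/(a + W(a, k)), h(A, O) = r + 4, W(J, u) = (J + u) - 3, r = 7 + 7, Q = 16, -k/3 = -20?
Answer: 1/31 ≈ 0.032258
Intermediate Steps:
k = 60 (k = -3*(-20) = 60)
r = 14
W(J, u) = -3 + J + u
h(A, O) = 18 (h(A, O) = 14 + 4 = 18)
c(a) = -3/(57 + 2*a) (c(a) = -3/(a + (-3 + a + 60)) = -3/(a + (57 + a)) = -3/(57 + 2*a))
-c(h(7, Q)) = -(-3)/(57 + 2*18) = -(-3)/(57 + 36) = -(-3)/93 = -1*(-1/31) = 1/31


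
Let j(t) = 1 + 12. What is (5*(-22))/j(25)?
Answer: -110/13 ≈ -8.4615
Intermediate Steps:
j(t) = 13
(5*(-22))/j(25) = (5*(-22))/13 = -110*1/13 = -110/13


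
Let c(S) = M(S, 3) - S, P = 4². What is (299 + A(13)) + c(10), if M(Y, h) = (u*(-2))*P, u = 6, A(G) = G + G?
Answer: 123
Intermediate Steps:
A(G) = 2*G
P = 16
M(Y, h) = -192 (M(Y, h) = (6*(-2))*16 = -12*16 = -192)
c(S) = -192 - S
(299 + A(13)) + c(10) = (299 + 2*13) + (-192 - 1*10) = (299 + 26) + (-192 - 10) = 325 - 202 = 123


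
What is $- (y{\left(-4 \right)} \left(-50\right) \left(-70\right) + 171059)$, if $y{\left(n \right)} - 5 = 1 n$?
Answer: $-174559$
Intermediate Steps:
$y{\left(n \right)} = 5 + n$ ($y{\left(n \right)} = 5 + 1 n = 5 + n$)
$- (y{\left(-4 \right)} \left(-50\right) \left(-70\right) + 171059) = - (\left(5 - 4\right) \left(-50\right) \left(-70\right) + 171059) = - (1 \left(-50\right) \left(-70\right) + 171059) = - (\left(-50\right) \left(-70\right) + 171059) = - (3500 + 171059) = \left(-1\right) 174559 = -174559$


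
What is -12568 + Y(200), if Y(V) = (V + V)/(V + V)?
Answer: -12567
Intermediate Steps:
Y(V) = 1 (Y(V) = (2*V)/((2*V)) = (2*V)*(1/(2*V)) = 1)
-12568 + Y(200) = -12568 + 1 = -12567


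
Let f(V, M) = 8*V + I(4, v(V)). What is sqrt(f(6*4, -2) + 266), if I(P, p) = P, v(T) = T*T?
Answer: sqrt(462) ≈ 21.494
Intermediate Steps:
v(T) = T**2
f(V, M) = 4 + 8*V (f(V, M) = 8*V + 4 = 4 + 8*V)
sqrt(f(6*4, -2) + 266) = sqrt((4 + 8*(6*4)) + 266) = sqrt((4 + 8*24) + 266) = sqrt((4 + 192) + 266) = sqrt(196 + 266) = sqrt(462)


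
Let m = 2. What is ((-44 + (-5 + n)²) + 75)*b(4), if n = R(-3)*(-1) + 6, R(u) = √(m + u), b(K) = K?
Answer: 124 - 8*I ≈ 124.0 - 8.0*I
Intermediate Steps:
R(u) = √(2 + u)
n = 6 - I (n = √(2 - 3)*(-1) + 6 = √(-1)*(-1) + 6 = I*(-1) + 6 = -I + 6 = 6 - I ≈ 6.0 - 1.0*I)
((-44 + (-5 + n)²) + 75)*b(4) = ((-44 + (-5 + (6 - I))²) + 75)*4 = ((-44 + (1 - I)²) + 75)*4 = (31 + (1 - I)²)*4 = 124 + 4*(1 - I)²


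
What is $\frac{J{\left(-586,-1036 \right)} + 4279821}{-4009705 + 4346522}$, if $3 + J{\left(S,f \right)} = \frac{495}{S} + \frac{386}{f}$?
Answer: $\frac{324782456189}{25560031679} \approx 12.707$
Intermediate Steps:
$J{\left(S,f \right)} = -3 + \frac{386}{f} + \frac{495}{S}$ ($J{\left(S,f \right)} = -3 + \left(\frac{495}{S} + \frac{386}{f}\right) = -3 + \left(\frac{386}{f} + \frac{495}{S}\right) = -3 + \frac{386}{f} + \frac{495}{S}$)
$\frac{J{\left(-586,-1036 \right)} + 4279821}{-4009705 + 4346522} = \frac{\left(-3 + \frac{386}{-1036} + \frac{495}{-586}\right) + 4279821}{-4009705 + 4346522} = \frac{\left(-3 + 386 \left(- \frac{1}{1036}\right) + 495 \left(- \frac{1}{586}\right)\right) + 4279821}{336817} = \left(\left(-3 - \frac{193}{518} - \frac{495}{586}\right) + 4279821\right) \frac{1}{336817} = \left(- \frac{320038}{75887} + 4279821\right) \frac{1}{336817} = \frac{324782456189}{75887} \cdot \frac{1}{336817} = \frac{324782456189}{25560031679}$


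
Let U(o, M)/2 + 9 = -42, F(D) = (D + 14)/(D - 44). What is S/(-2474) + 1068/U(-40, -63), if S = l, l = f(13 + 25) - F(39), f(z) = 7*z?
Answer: -2225371/210290 ≈ -10.582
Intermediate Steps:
F(D) = (14 + D)/(-44 + D)
U(o, M) = -102 (U(o, M) = -18 + 2*(-42) = -18 - 84 = -102)
l = 1383/5 (l = 7*(13 + 25) - (14 + 39)/(-44 + 39) = 7*38 - 53/(-5) = 266 - (-1)*53/5 = 266 - 1*(-53/5) = 266 + 53/5 = 1383/5 ≈ 276.60)
S = 1383/5 ≈ 276.60
S/(-2474) + 1068/U(-40, -63) = (1383/5)/(-2474) + 1068/(-102) = (1383/5)*(-1/2474) + 1068*(-1/102) = -1383/12370 - 178/17 = -2225371/210290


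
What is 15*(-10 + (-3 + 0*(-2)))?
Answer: -195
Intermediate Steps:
15*(-10 + (-3 + 0*(-2))) = 15*(-10 + (-3 + 0)) = 15*(-10 - 3) = 15*(-13) = -195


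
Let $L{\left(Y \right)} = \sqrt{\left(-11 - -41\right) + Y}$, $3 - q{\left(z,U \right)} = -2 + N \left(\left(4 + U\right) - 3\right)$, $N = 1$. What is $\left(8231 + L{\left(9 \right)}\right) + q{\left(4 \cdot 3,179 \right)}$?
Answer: $8056 + \sqrt{39} \approx 8062.2$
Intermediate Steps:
$q{\left(z,U \right)} = 4 - U$ ($q{\left(z,U \right)} = 3 - \left(-2 + 1 \left(\left(4 + U\right) - 3\right)\right) = 3 - \left(-2 + 1 \left(1 + U\right)\right) = 3 - \left(-2 + \left(1 + U\right)\right) = 3 - \left(-1 + U\right) = 4 - U$)
$L{\left(Y \right)} = \sqrt{30 + Y}$ ($L{\left(Y \right)} = \sqrt{\left(-11 + 41\right) + Y} = \sqrt{30 + Y}$)
$\left(8231 + L{\left(9 \right)}\right) + q{\left(4 \cdot 3,179 \right)} = \left(8231 + \sqrt{30 + 9}\right) + \left(4 - 179\right) = \left(8231 + \sqrt{39}\right) + \left(4 - 179\right) = \left(8231 + \sqrt{39}\right) - 175 = 8056 + \sqrt{39}$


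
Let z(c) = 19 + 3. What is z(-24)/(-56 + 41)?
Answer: -22/15 ≈ -1.4667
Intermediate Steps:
z(c) = 22
z(-24)/(-56 + 41) = 22/(-56 + 41) = 22/(-15) = 22*(-1/15) = -22/15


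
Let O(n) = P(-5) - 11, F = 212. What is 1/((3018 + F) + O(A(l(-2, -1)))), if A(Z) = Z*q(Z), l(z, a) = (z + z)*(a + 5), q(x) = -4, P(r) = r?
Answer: 1/3214 ≈ 0.00031114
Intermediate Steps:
l(z, a) = 2*z*(5 + a) (l(z, a) = (2*z)*(5 + a) = 2*z*(5 + a))
A(Z) = -4*Z (A(Z) = Z*(-4) = -4*Z)
O(n) = -16 (O(n) = -5 - 11 = -16)
1/((3018 + F) + O(A(l(-2, -1)))) = 1/((3018 + 212) - 16) = 1/(3230 - 16) = 1/3214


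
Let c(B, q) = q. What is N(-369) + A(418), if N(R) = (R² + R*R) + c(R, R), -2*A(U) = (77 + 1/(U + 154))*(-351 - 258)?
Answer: 337937637/1144 ≈ 2.9540e+5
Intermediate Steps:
A(U) = 46893/2 + 609/(2*(154 + U)) (A(U) = -(77 + 1/(U + 154))*(-351 - 258)/2 = -(77 + 1/(154 + U))*(-609)/2 = -(-46893 - 609/(154 + U))/2 = 46893/2 + 609/(2*(154 + U)))
N(R) = R + 2*R² (N(R) = (R² + R*R) + R = (R² + R²) + R = 2*R² + R = R + 2*R²)
N(-369) + A(418) = -369*(1 + 2*(-369)) + 609*(11859 + 77*418)/(2*(154 + 418)) = -369*(1 - 738) + (609/2)*(11859 + 32186)/572 = -369*(-737) + (609/2)*(1/572)*44045 = 271953 + 26823405/1144 = 337937637/1144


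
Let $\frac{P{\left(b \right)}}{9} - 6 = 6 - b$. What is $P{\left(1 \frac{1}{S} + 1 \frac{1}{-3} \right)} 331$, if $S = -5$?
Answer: $\frac{186684}{5} \approx 37337.0$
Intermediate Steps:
$P{\left(b \right)} = 108 - 9 b$ ($P{\left(b \right)} = 54 + 9 \left(6 - b\right) = 54 - \left(-54 + 9 b\right) = 108 - 9 b$)
$P{\left(1 \frac{1}{S} + 1 \frac{1}{-3} \right)} 331 = \left(108 - 9 \left(1 \frac{1}{-5} + 1 \frac{1}{-3}\right)\right) 331 = \left(108 - 9 \left(1 \left(- \frac{1}{5}\right) + 1 \left(- \frac{1}{3}\right)\right)\right) 331 = \left(108 - 9 \left(- \frac{1}{5} - \frac{1}{3}\right)\right) 331 = \left(108 - - \frac{24}{5}\right) 331 = \left(108 + \frac{24}{5}\right) 331 = \frac{564}{5} \cdot 331 = \frac{186684}{5}$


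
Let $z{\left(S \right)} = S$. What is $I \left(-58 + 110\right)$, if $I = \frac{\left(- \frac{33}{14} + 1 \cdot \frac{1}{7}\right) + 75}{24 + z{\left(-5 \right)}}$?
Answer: $\frac{26494}{133} \approx 199.2$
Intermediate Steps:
$I = \frac{1019}{266}$ ($I = \frac{\left(- \frac{33}{14} + 1 \cdot \frac{1}{7}\right) + 75}{24 - 5} = \frac{\left(\left(-33\right) \frac{1}{14} + 1 \cdot \frac{1}{7}\right) + 75}{19} = \left(\left(- \frac{33}{14} + \frac{1}{7}\right) + 75\right) \frac{1}{19} = \left(- \frac{31}{14} + 75\right) \frac{1}{19} = \frac{1019}{14} \cdot \frac{1}{19} = \frac{1019}{266} \approx 3.8308$)
$I \left(-58 + 110\right) = \frac{1019 \left(-58 + 110\right)}{266} = \frac{1019}{266} \cdot 52 = \frac{26494}{133}$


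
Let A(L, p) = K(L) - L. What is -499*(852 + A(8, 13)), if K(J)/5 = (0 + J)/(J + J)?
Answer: -844807/2 ≈ -4.2240e+5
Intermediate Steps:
K(J) = 5/2 (K(J) = 5*((0 + J)/(J + J)) = 5*(J/((2*J))) = 5*(J*(1/(2*J))) = 5*(1/2) = 5/2)
A(L, p) = 5/2 - L
-499*(852 + A(8, 13)) = -499*(852 + (5/2 - 1*8)) = -499*(852 + (5/2 - 8)) = -499*(852 - 11/2) = -499*1693/2 = -844807/2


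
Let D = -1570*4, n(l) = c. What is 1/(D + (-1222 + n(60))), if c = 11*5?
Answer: -1/7447 ≈ -0.00013428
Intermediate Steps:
c = 55
n(l) = 55
D = -6280
1/(D + (-1222 + n(60))) = 1/(-6280 + (-1222 + 55)) = 1/(-6280 - 1167) = 1/(-7447) = -1/7447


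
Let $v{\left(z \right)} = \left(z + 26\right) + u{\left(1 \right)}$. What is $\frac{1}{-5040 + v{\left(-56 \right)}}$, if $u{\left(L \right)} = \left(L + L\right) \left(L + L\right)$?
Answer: $- \frac{1}{5066} \approx -0.00019739$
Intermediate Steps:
$u{\left(L \right)} = 4 L^{2}$ ($u{\left(L \right)} = 2 L 2 L = 4 L^{2}$)
$v{\left(z \right)} = 30 + z$ ($v{\left(z \right)} = \left(z + 26\right) + 4 \cdot 1^{2} = \left(26 + z\right) + 4 \cdot 1 = \left(26 + z\right) + 4 = 30 + z$)
$\frac{1}{-5040 + v{\left(-56 \right)}} = \frac{1}{-5040 + \left(30 - 56\right)} = \frac{1}{-5040 - 26} = \frac{1}{-5066} = - \frac{1}{5066}$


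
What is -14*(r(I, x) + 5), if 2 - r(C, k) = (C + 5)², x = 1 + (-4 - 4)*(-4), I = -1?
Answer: 126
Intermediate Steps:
x = 33 (x = 1 - 8*(-4) = 1 + 32 = 33)
r(C, k) = 2 - (5 + C)² (r(C, k) = 2 - (C + 5)² = 2 - (5 + C)²)
-14*(r(I, x) + 5) = -14*((2 - (5 - 1)²) + 5) = -14*((2 - 1*4²) + 5) = -14*((2 - 1*16) + 5) = -14*((2 - 16) + 5) = -14*(-14 + 5) = -14*(-9) = 126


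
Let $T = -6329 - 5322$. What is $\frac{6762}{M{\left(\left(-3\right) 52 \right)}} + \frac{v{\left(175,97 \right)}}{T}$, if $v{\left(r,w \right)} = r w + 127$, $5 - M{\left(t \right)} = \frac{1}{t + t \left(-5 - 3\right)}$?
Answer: $\frac{85938835886}{63602809} \approx 1351.2$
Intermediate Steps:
$M{\left(t \right)} = 5 + \frac{1}{7 t}$ ($M{\left(t \right)} = 5 - \frac{1}{t + t \left(-5 - 3\right)} = 5 - \frac{1}{t + t \left(-8\right)} = 5 - \frac{1}{t - 8 t} = 5 - \frac{1}{\left(-7\right) t} = 5 - - \frac{1}{7 t} = 5 + \frac{1}{7 t}$)
$v{\left(r,w \right)} = 127 + r w$
$T = -11651$ ($T = -6329 - 5322 = -11651$)
$\frac{6762}{M{\left(\left(-3\right) 52 \right)}} + \frac{v{\left(175,97 \right)}}{T} = \frac{6762}{5 + \frac{1}{7 \left(\left(-3\right) 52\right)}} + \frac{127 + 175 \cdot 97}{-11651} = \frac{6762}{5 + \frac{1}{7 \left(-156\right)}} + \left(127 + 16975\right) \left(- \frac{1}{11651}\right) = \frac{6762}{5 + \frac{1}{7} \left(- \frac{1}{156}\right)} + 17102 \left(- \frac{1}{11651}\right) = \frac{6762}{5 - \frac{1}{1092}} - \frac{17102}{11651} = \frac{6762}{\frac{5459}{1092}} - \frac{17102}{11651} = 6762 \cdot \frac{1092}{5459} - \frac{17102}{11651} = \frac{7384104}{5459} - \frac{17102}{11651} = \frac{85938835886}{63602809}$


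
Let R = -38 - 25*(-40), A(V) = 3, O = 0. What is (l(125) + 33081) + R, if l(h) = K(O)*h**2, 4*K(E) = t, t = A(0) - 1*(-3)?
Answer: 114961/2 ≈ 57481.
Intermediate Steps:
t = 6 (t = 3 - 1*(-3) = 3 + 3 = 6)
K(E) = 3/2 (K(E) = (1/4)*6 = 3/2)
R = 962 (R = -38 + 1000 = 962)
l(h) = 3*h**2/2
(l(125) + 33081) + R = ((3/2)*125**2 + 33081) + 962 = ((3/2)*15625 + 33081) + 962 = (46875/2 + 33081) + 962 = 113037/2 + 962 = 114961/2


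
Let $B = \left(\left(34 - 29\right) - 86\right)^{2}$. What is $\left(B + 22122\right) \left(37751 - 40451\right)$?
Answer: $-77444100$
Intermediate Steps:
$B = 6561$ ($B = \left(\left(34 - 29\right) - 86\right)^{2} = \left(5 - 86\right)^{2} = \left(-81\right)^{2} = 6561$)
$\left(B + 22122\right) \left(37751 - 40451\right) = \left(6561 + 22122\right) \left(37751 - 40451\right) = 28683 \left(-2700\right) = -77444100$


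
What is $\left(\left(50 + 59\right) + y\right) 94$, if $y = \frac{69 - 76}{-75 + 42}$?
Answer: $\frac{338776}{33} \approx 10266.0$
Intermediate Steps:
$y = \frac{7}{33}$ ($y = - \frac{7}{-33} = \left(-7\right) \left(- \frac{1}{33}\right) = \frac{7}{33} \approx 0.21212$)
$\left(\left(50 + 59\right) + y\right) 94 = \left(\left(50 + 59\right) + \frac{7}{33}\right) 94 = \left(109 + \frac{7}{33}\right) 94 = \frac{3604}{33} \cdot 94 = \frac{338776}{33}$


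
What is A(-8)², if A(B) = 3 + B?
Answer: 25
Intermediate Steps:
A(-8)² = (3 - 8)² = (-5)² = 25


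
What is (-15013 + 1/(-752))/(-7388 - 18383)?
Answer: 11289777/19379792 ≈ 0.58255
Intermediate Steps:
(-15013 + 1/(-752))/(-7388 - 18383) = (-15013 - 1/752)/(-25771) = -11289777/752*(-1/25771) = 11289777/19379792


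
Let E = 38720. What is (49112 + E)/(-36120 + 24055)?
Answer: -87832/12065 ≈ -7.2799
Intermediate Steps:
(49112 + E)/(-36120 + 24055) = (49112 + 38720)/(-36120 + 24055) = 87832/(-12065) = 87832*(-1/12065) = -87832/12065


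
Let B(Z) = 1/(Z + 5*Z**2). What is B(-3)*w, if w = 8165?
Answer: 8165/42 ≈ 194.40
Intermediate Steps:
B(-3)*w = (1/((-3)*(1 + 5*(-3))))*8165 = -1/(3*(1 - 15))*8165 = -1/3/(-14)*8165 = -1/3*(-1/14)*8165 = (1/42)*8165 = 8165/42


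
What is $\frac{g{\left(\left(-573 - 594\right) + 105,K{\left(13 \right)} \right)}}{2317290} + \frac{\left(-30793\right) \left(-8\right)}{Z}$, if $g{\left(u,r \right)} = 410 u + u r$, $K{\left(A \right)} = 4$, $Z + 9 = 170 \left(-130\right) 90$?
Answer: $- \frac{240892349462}{768185110935} \approx -0.31359$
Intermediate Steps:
$Z = -1989009$ ($Z = -9 + 170 \left(-130\right) 90 = -9 - 1989000 = -1989009$)
$g{\left(u,r \right)} = 410 u + r u$
$\frac{g{\left(\left(-573 - 594\right) + 105,K{\left(13 \right)} \right)}}{2317290} + \frac{\left(-30793\right) \left(-8\right)}{Z} = \frac{\left(\left(-573 - 594\right) + 105\right) \left(410 + 4\right)}{2317290} + \frac{\left(-30793\right) \left(-8\right)}{-1989009} = \left(-1167 + 105\right) 414 \cdot \frac{1}{2317290} + 246344 \left(- \frac{1}{1989009}\right) = \left(-1062\right) 414 \cdot \frac{1}{2317290} - \frac{246344}{1989009} = \left(-439668\right) \frac{1}{2317290} - \frac{246344}{1989009} = - \frac{73278}{386215} - \frac{246344}{1989009} = - \frac{240892349462}{768185110935}$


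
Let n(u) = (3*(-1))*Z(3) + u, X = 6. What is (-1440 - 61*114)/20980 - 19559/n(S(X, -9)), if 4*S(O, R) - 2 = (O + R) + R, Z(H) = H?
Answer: 410251289/241270 ≈ 1700.4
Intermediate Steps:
S(O, R) = ½ + R/2 + O/4 (S(O, R) = ½ + ((O + R) + R)/4 = ½ + (O + 2*R)/4 = ½ + (R/2 + O/4) = ½ + R/2 + O/4)
n(u) = -9 + u (n(u) = (3*(-1))*3 + u = -3*3 + u = -9 + u)
(-1440 - 61*114)/20980 - 19559/n(S(X, -9)) = (-1440 - 61*114)/20980 - 19559/(-9 + (½ + (½)*(-9) + (¼)*6)) = (-1440 - 6954)*(1/20980) - 19559/(-9 + (½ - 9/2 + 3/2)) = -8394*1/20980 - 19559/(-9 - 5/2) = -4197/10490 - 19559/(-23/2) = -4197/10490 - 19559*(-2/23) = -4197/10490 + 39118/23 = 410251289/241270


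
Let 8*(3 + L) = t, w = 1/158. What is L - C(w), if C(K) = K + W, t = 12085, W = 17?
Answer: 942071/632 ≈ 1490.6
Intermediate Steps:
w = 1/158 ≈ 0.0063291
C(K) = 17 + K (C(K) = K + 17 = 17 + K)
L = 12061/8 (L = -3 + (⅛)*12085 = -3 + 12085/8 = 12061/8 ≈ 1507.6)
L - C(w) = 12061/8 - (17 + 1/158) = 12061/8 - 1*2687/158 = 12061/8 - 2687/158 = 942071/632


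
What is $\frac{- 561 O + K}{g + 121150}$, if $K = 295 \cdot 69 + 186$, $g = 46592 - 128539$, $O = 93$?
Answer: $- \frac{31632}{39203} \approx -0.80688$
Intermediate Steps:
$g = -81947$
$K = 20541$ ($K = 20355 + 186 = 20541$)
$\frac{- 561 O + K}{g + 121150} = \frac{\left(-561\right) 93 + 20541}{-81947 + 121150} = \frac{-52173 + 20541}{39203} = \left(-31632\right) \frac{1}{39203} = - \frac{31632}{39203}$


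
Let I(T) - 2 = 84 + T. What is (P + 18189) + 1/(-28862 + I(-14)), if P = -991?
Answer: 495130419/28790 ≈ 17198.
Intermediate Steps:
I(T) = 86 + T (I(T) = 2 + (84 + T) = 86 + T)
(P + 18189) + 1/(-28862 + I(-14)) = (-991 + 18189) + 1/(-28862 + (86 - 14)) = 17198 + 1/(-28862 + 72) = 17198 + 1/(-28790) = 17198 - 1/28790 = 495130419/28790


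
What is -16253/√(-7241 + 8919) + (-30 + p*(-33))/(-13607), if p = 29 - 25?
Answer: 162/13607 - 16253*√1678/1678 ≈ -396.76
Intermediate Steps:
p = 4
-16253/√(-7241 + 8919) + (-30 + p*(-33))/(-13607) = -16253/√(-7241 + 8919) + (-30 + 4*(-33))/(-13607) = -16253*√1678/1678 + (-30 - 132)*(-1/13607) = -16253*√1678/1678 - 162*(-1/13607) = -16253*√1678/1678 + 162/13607 = 162/13607 - 16253*√1678/1678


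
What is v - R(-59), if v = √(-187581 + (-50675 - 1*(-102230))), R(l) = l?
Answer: 59 + 3*I*√15114 ≈ 59.0 + 368.82*I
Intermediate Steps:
v = 3*I*√15114 (v = √(-187581 + (-50675 + 102230)) = √(-187581 + 51555) = √(-136026) = 3*I*√15114 ≈ 368.82*I)
v - R(-59) = 3*I*√15114 - 1*(-59) = 3*I*√15114 + 59 = 59 + 3*I*√15114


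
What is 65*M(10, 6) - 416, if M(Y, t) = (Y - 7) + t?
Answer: 169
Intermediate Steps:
M(Y, t) = -7 + Y + t (M(Y, t) = (-7 + Y) + t = -7 + Y + t)
65*M(10, 6) - 416 = 65*(-7 + 10 + 6) - 416 = 65*9 - 416 = 585 - 416 = 169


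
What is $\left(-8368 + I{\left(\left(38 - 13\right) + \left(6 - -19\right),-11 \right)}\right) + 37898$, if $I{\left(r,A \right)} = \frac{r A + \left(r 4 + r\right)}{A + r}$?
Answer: $\frac{383790}{13} \approx 29522.0$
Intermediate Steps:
$I{\left(r,A \right)} = \frac{5 r + A r}{A + r}$ ($I{\left(r,A \right)} = \frac{A r + \left(4 r + r\right)}{A + r} = \frac{A r + 5 r}{A + r} = \frac{5 r + A r}{A + r}$)
$\left(-8368 + I{\left(\left(38 - 13\right) + \left(6 - -19\right),-11 \right)}\right) + 37898 = \left(-8368 + \frac{\left(\left(38 - 13\right) + \left(6 - -19\right)\right) \left(5 - 11\right)}{-11 + \left(\left(38 - 13\right) + \left(6 - -19\right)\right)}\right) + 37898 = \left(-8368 + \left(25 + \left(6 + 19\right)\right) \frac{1}{-11 + \left(25 + \left(6 + 19\right)\right)} \left(-6\right)\right) + 37898 = \left(-8368 + \left(25 + 25\right) \frac{1}{-11 + \left(25 + 25\right)} \left(-6\right)\right) + 37898 = \left(-8368 + 50 \frac{1}{-11 + 50} \left(-6\right)\right) + 37898 = \left(-8368 + 50 \cdot \frac{1}{39} \left(-6\right)\right) + 37898 = \left(-8368 - \frac{100}{13}\right) + 37898 = - \frac{108884}{13} + 37898 = \frac{383790}{13}$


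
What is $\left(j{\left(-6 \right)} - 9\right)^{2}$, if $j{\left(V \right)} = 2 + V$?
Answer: $169$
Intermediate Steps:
$\left(j{\left(-6 \right)} - 9\right)^{2} = \left(\left(2 - 6\right) - 9\right)^{2} = \left(-4 - 9\right)^{2} = \left(-13\right)^{2} = 169$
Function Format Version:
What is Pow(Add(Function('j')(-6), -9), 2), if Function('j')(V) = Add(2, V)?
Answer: 169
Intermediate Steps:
Pow(Add(Function('j')(-6), -9), 2) = Pow(Add(Add(2, -6), -9), 2) = Pow(Add(-4, -9), 2) = Pow(-13, 2) = 169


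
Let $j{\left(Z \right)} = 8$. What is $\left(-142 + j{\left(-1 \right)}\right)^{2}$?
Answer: $17956$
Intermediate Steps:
$\left(-142 + j{\left(-1 \right)}\right)^{2} = \left(-142 + 8\right)^{2} = \left(-134\right)^{2} = 17956$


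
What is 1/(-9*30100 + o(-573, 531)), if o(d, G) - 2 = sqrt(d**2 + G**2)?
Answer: -135449/36692558057 - 3*sqrt(67810)/73385116114 ≈ -3.7021e-6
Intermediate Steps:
o(d, G) = 2 + sqrt(G**2 + d**2) (o(d, G) = 2 + sqrt(d**2 + G**2) = 2 + sqrt(G**2 + d**2))
1/(-9*30100 + o(-573, 531)) = 1/(-9*30100 + (2 + sqrt(531**2 + (-573)**2))) = 1/(-270900 + (2 + sqrt(281961 + 328329))) = 1/(-270900 + (2 + sqrt(610290))) = 1/(-270900 + (2 + 3*sqrt(67810))) = 1/(-270898 + 3*sqrt(67810))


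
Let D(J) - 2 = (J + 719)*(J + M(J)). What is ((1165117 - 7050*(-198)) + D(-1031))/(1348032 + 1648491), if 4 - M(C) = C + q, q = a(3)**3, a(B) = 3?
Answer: 285355/332947 ≈ 0.85706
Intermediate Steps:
q = 27 (q = 3**3 = 27)
M(C) = -23 - C (M(C) = 4 - (C + 27) = 4 - (27 + C) = 4 + (-27 - C) = -23 - C)
D(J) = -16535 - 23*J (D(J) = 2 + (J + 719)*(J + (-23 - J)) = 2 + (719 + J)*(-23) = 2 + (-16537 - 23*J) = -16535 - 23*J)
((1165117 - 7050*(-198)) + D(-1031))/(1348032 + 1648491) = ((1165117 - 7050*(-198)) + (-16535 - 23*(-1031)))/(1348032 + 1648491) = ((1165117 + 1395900) + (-16535 + 23713))/2996523 = (2561017 + 7178)*(1/2996523) = 2568195*(1/2996523) = 285355/332947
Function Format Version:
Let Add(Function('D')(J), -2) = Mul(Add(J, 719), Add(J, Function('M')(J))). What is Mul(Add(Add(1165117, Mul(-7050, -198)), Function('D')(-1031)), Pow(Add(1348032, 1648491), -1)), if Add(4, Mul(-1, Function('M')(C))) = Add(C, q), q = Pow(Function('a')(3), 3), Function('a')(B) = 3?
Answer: Rational(285355, 332947) ≈ 0.85706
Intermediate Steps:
q = 27 (q = Pow(3, 3) = 27)
Function('M')(C) = Add(-23, Mul(-1, C)) (Function('M')(C) = Add(4, Mul(-1, Add(C, 27))) = Add(4, Mul(-1, Add(27, C))) = Add(4, Add(-27, Mul(-1, C))) = Add(-23, Mul(-1, C)))
Function('D')(J) = Add(-16535, Mul(-23, J)) (Function('D')(J) = Add(2, Mul(Add(J, 719), Add(J, Add(-23, Mul(-1, J))))) = Add(2, Mul(Add(719, J), -23)) = Add(2, Add(-16537, Mul(-23, J))) = Add(-16535, Mul(-23, J)))
Mul(Add(Add(1165117, Mul(-7050, -198)), Function('D')(-1031)), Pow(Add(1348032, 1648491), -1)) = Mul(Add(Add(1165117, Mul(-7050, -198)), Add(-16535, Mul(-23, -1031))), Pow(Add(1348032, 1648491), -1)) = Mul(Add(Add(1165117, 1395900), Add(-16535, 23713)), Pow(2996523, -1)) = Mul(Add(2561017, 7178), Rational(1, 2996523)) = Mul(2568195, Rational(1, 2996523)) = Rational(285355, 332947)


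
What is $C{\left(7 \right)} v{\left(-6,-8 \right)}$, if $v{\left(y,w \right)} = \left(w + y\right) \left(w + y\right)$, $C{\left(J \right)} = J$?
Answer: $1372$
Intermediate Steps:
$v{\left(y,w \right)} = \left(w + y\right)^{2}$
$C{\left(7 \right)} v{\left(-6,-8 \right)} = 7 \left(-8 - 6\right)^{2} = 7 \left(-14\right)^{2} = 7 \cdot 196 = 1372$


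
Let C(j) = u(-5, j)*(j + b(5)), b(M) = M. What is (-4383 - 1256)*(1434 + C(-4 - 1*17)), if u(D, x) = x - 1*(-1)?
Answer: -9890806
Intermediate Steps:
u(D, x) = 1 + x (u(D, x) = x + 1 = 1 + x)
C(j) = (1 + j)*(5 + j) (C(j) = (1 + j)*(j + 5) = (1 + j)*(5 + j))
(-4383 - 1256)*(1434 + C(-4 - 1*17)) = (-4383 - 1256)*(1434 + (1 + (-4 - 1*17))*(5 + (-4 - 1*17))) = -5639*(1434 + (1 + (-4 - 17))*(5 + (-4 - 17))) = -5639*(1434 + (1 - 21)*(5 - 21)) = -5639*(1434 - 20*(-16)) = -5639*(1434 + 320) = -5639*1754 = -9890806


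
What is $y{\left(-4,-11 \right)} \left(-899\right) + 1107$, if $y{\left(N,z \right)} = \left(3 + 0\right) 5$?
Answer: $-12378$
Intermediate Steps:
$y{\left(N,z \right)} = 15$ ($y{\left(N,z \right)} = 3 \cdot 5 = 15$)
$y{\left(-4,-11 \right)} \left(-899\right) + 1107 = 15 \left(-899\right) + 1107 = -13485 + 1107 = -12378$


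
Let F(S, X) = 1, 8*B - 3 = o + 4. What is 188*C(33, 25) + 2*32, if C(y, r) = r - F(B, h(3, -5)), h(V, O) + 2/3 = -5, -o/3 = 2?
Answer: 4576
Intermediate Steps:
o = -6 (o = -3*2 = -6)
h(V, O) = -17/3 (h(V, O) = -⅔ - 5 = -17/3)
B = ⅛ (B = 3/8 + (-6 + 4)/8 = 3/8 + (⅛)*(-2) = 3/8 - ¼ = ⅛ ≈ 0.12500)
C(y, r) = -1 + r (C(y, r) = r - 1*1 = r - 1 = -1 + r)
188*C(33, 25) + 2*32 = 188*(-1 + 25) + 2*32 = 188*24 + 64 = 4512 + 64 = 4576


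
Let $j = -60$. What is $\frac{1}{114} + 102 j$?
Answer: $- \frac{697679}{114} \approx -6120.0$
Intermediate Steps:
$\frac{1}{114} + 102 j = \frac{1}{114} + 102 \left(-60\right) = \frac{1}{114} - 6120 = - \frac{697679}{114}$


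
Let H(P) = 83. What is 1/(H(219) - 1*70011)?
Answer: -1/69928 ≈ -1.4300e-5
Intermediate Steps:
1/(H(219) - 1*70011) = 1/(83 - 1*70011) = 1/(83 - 70011) = 1/(-69928) = -1/69928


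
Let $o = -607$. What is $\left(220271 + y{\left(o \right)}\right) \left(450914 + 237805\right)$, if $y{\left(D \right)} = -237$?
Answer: $151541596446$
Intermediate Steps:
$\left(220271 + y{\left(o \right)}\right) \left(450914 + 237805\right) = \left(220271 - 237\right) \left(450914 + 237805\right) = 220034 \cdot 688719 = 151541596446$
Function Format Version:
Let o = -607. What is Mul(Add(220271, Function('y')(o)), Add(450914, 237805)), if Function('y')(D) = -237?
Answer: 151541596446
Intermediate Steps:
Mul(Add(220271, Function('y')(o)), Add(450914, 237805)) = Mul(Add(220271, -237), Add(450914, 237805)) = Mul(220034, 688719) = 151541596446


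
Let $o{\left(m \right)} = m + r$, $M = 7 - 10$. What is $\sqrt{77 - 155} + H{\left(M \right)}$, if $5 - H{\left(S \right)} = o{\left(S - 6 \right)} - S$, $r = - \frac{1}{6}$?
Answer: $\frac{67}{6} + i \sqrt{78} \approx 11.167 + 8.8318 i$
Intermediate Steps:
$r = - \frac{1}{6}$ ($r = \left(-1\right) \frac{1}{6} = - \frac{1}{6} \approx -0.16667$)
$M = -3$ ($M = 7 - 10 = -3$)
$o{\left(m \right)} = - \frac{1}{6} + m$ ($o{\left(m \right)} = m - \frac{1}{6} = - \frac{1}{6} + m$)
$H{\left(S \right)} = \frac{67}{6}$ ($H{\left(S \right)} = 5 - \left(\left(- \frac{1}{6} + \left(S - 6\right)\right) - S\right) = 5 - \left(\left(- \frac{1}{6} + \left(-6 + S\right)\right) - S\right) = 5 - \left(\left(- \frac{37}{6} + S\right) - S\right) = 5 - - \frac{37}{6} = 5 + \frac{37}{6} = \frac{67}{6}$)
$\sqrt{77 - 155} + H{\left(M \right)} = \sqrt{77 - 155} + \frac{67}{6} = \sqrt{-78} + \frac{67}{6} = i \sqrt{78} + \frac{67}{6} = \frac{67}{6} + i \sqrt{78}$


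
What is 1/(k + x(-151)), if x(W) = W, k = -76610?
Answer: -1/76761 ≈ -1.3027e-5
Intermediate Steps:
1/(k + x(-151)) = 1/(-76610 - 151) = 1/(-76761) = -1/76761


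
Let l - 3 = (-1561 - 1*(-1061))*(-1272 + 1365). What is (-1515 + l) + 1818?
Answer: -46194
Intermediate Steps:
l = -46497 (l = 3 + (-1561 - 1*(-1061))*(-1272 + 1365) = 3 + (-1561 + 1061)*93 = 3 - 500*93 = 3 - 46500 = -46497)
(-1515 + l) + 1818 = (-1515 - 46497) + 1818 = -48012 + 1818 = -46194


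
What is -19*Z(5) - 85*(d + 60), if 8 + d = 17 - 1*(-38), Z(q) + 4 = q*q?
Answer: -9494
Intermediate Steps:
Z(q) = -4 + q² (Z(q) = -4 + q*q = -4 + q²)
d = 47 (d = -8 + (17 - 1*(-38)) = -8 + (17 + 38) = -8 + 55 = 47)
-19*Z(5) - 85*(d + 60) = -19*(-4 + 5²) - 85*(47 + 60) = -19*(-4 + 25) - 85*107 = -19*21 - 9095 = -399 - 9095 = -9494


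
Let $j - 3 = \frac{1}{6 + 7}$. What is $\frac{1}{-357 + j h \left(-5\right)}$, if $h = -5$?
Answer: $- \frac{13}{3641} \approx -0.0035704$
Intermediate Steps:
$j = \frac{40}{13}$ ($j = 3 + \frac{1}{6 + 7} = 3 + \frac{1}{13} = \frac{40}{13} \approx 3.0769$)
$\frac{1}{-357 + j h \left(-5\right)} = \frac{1}{-357 + \frac{40}{13} \left(-5\right) \left(-5\right)} = \frac{1}{-357 - - \frac{1000}{13}} = \frac{1}{-357 + \frac{1000}{13}} = \frac{1}{- \frac{3641}{13}} = - \frac{13}{3641}$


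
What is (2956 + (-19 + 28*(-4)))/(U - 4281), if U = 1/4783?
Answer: -13511975/20476022 ≈ -0.65989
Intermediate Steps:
U = 1/4783 ≈ 0.00020907
(2956 + (-19 + 28*(-4)))/(U - 4281) = (2956 + (-19 + 28*(-4)))/(1/4783 - 4281) = (2956 + (-19 - 112))/(-20476022/4783) = (2956 - 131)*(-4783/20476022) = 2825*(-4783/20476022) = -13511975/20476022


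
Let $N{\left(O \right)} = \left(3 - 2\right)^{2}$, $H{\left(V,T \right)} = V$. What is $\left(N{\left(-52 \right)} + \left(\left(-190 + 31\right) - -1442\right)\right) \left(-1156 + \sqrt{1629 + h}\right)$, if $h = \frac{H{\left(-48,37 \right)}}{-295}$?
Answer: $-1484304 + \frac{1284 \sqrt{141777885}}{295} \approx -1.4325 \cdot 10^{6}$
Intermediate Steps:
$N{\left(O \right)} = 1$ ($N{\left(O \right)} = 1^{2} = 1$)
$h = \frac{48}{295}$ ($h = - \frac{48}{-295} = \left(-48\right) \left(- \frac{1}{295}\right) = \frac{48}{295} \approx 0.16271$)
$\left(N{\left(-52 \right)} + \left(\left(-190 + 31\right) - -1442\right)\right) \left(-1156 + \sqrt{1629 + h}\right) = \left(1 + \left(\left(-190 + 31\right) - -1442\right)\right) \left(-1156 + \sqrt{1629 + \frac{48}{295}}\right) = \left(1 + \left(-159 + 1442\right)\right) \left(-1156 + \sqrt{\frac{480603}{295}}\right) = \left(1 + 1283\right) \left(-1156 + \frac{\sqrt{141777885}}{295}\right) = 1284 \left(-1156 + \frac{\sqrt{141777885}}{295}\right) = -1484304 + \frac{1284 \sqrt{141777885}}{295}$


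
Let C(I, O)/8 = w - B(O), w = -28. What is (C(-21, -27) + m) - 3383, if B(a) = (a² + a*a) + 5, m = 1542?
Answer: -13769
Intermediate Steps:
B(a) = 5 + 2*a² (B(a) = (a² + a²) + 5 = 2*a² + 5 = 5 + 2*a²)
C(I, O) = -264 - 16*O² (C(I, O) = 8*(-28 - (5 + 2*O²)) = 8*(-28 + (-5 - 2*O²)) = 8*(-33 - 2*O²) = -264 - 16*O²)
(C(-21, -27) + m) - 3383 = ((-264 - 16*(-27)²) + 1542) - 3383 = ((-264 - 16*729) + 1542) - 3383 = ((-264 - 11664) + 1542) - 3383 = (-11928 + 1542) - 3383 = -10386 - 3383 = -13769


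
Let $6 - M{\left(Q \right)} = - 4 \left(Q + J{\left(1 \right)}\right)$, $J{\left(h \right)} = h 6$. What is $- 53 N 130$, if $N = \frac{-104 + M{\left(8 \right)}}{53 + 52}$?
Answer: $2756$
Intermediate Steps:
$J{\left(h \right)} = 6 h$
$M{\left(Q \right)} = 30 + 4 Q$ ($M{\left(Q \right)} = 6 - - 4 \left(Q + 6 \cdot 1\right) = 6 - - 4 \left(Q + 6\right) = 6 - - 4 \left(6 + Q\right) = 6 - \left(-24 - 4 Q\right) = 6 + \left(24 + 4 Q\right) = 30 + 4 Q$)
$N = - \frac{2}{5}$ ($N = \frac{-104 + \left(30 + 4 \cdot 8\right)}{53 + 52} = \frac{-104 + \left(30 + 32\right)}{105} = \left(-104 + 62\right) \frac{1}{105} = \left(-42\right) \frac{1}{105} = - \frac{2}{5} \approx -0.4$)
$- 53 N 130 = \left(-53\right) \left(- \frac{2}{5}\right) 130 = \frac{106}{5} \cdot 130 = 2756$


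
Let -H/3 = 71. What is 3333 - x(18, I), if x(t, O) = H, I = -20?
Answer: 3546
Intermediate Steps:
H = -213 (H = -3*71 = -213)
x(t, O) = -213
3333 - x(18, I) = 3333 - 1*(-213) = 3333 + 213 = 3546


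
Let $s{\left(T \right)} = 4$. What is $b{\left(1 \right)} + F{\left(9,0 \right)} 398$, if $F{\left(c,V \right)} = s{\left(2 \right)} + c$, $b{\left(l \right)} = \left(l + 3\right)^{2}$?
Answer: $5190$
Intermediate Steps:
$b{\left(l \right)} = \left(3 + l\right)^{2}$
$F{\left(c,V \right)} = 4 + c$
$b{\left(1 \right)} + F{\left(9,0 \right)} 398 = \left(3 + 1\right)^{2} + \left(4 + 9\right) 398 = 4^{2} + 13 \cdot 398 = 16 + 5174 = 5190$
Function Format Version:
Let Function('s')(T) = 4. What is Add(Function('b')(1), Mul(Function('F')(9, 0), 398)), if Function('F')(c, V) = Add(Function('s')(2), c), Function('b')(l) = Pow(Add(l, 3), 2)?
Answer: 5190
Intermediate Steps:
Function('b')(l) = Pow(Add(3, l), 2)
Function('F')(c, V) = Add(4, c)
Add(Function('b')(1), Mul(Function('F')(9, 0), 398)) = Add(Pow(Add(3, 1), 2), Mul(Add(4, 9), 398)) = Add(Pow(4, 2), Mul(13, 398)) = Add(16, 5174) = 5190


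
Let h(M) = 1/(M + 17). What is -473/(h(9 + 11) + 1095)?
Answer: -17501/40516 ≈ -0.43195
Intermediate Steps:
h(M) = 1/(17 + M)
-473/(h(9 + 11) + 1095) = -473/(1/(17 + (9 + 11)) + 1095) = -473/(1/(17 + 20) + 1095) = -473/(1/37 + 1095) = -473/40516/37 = -473*37/40516 = -17501/40516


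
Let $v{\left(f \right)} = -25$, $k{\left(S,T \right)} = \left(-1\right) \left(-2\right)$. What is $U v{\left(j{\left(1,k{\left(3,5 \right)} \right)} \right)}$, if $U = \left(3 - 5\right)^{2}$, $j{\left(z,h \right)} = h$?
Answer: $-100$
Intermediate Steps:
$k{\left(S,T \right)} = 2$
$U = 4$ ($U = \left(-2\right)^{2} = 4$)
$U v{\left(j{\left(1,k{\left(3,5 \right)} \right)} \right)} = 4 \left(-25\right) = -100$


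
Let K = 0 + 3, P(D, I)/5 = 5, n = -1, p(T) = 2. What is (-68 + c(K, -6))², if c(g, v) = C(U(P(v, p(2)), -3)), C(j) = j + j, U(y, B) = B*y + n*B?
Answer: 44944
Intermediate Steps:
P(D, I) = 25 (P(D, I) = 5*5 = 25)
K = 3
U(y, B) = -B + B*y (U(y, B) = B*y - B = -B + B*y)
C(j) = 2*j
c(g, v) = -144 (c(g, v) = 2*(-3*(-1 + 25)) = 2*(-3*24) = 2*(-72) = -144)
(-68 + c(K, -6))² = (-68 - 144)² = (-212)² = 44944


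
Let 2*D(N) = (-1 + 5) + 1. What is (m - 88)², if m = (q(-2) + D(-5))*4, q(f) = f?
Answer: 7396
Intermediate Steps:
D(N) = 5/2 (D(N) = ((-1 + 5) + 1)/2 = (4 + 1)/2 = (½)*5 = 5/2)
m = 2 (m = (-2 + 5/2)*4 = (½)*4 = 2)
(m - 88)² = (2 - 88)² = (-86)² = 7396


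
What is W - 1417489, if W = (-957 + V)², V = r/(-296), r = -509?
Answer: -44239802055/87616 ≈ -5.0493e+5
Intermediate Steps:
V = 509/296 (V = -509/(-296) = -509*(-1/296) = 509/296 ≈ 1.7196)
W = 79954914169/87616 (W = (-957 + 509/296)² = (-282763/296)² = 79954914169/87616 ≈ 9.1256e+5)
W - 1417489 = 79954914169/87616 - 1417489 = -44239802055/87616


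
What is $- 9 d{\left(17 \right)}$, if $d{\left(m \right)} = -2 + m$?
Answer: $-135$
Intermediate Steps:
$- 9 d{\left(17 \right)} = - 9 \left(-2 + 17\right) = \left(-9\right) 15 = -135$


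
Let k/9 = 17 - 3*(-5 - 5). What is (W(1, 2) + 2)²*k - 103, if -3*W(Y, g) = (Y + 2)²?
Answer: 320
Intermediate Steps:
k = 423 (k = 9*(17 - 3*(-5 - 5)) = 9*(17 - 3*(-10)) = 9*(17 + 30) = 9*47 = 423)
W(Y, g) = -(2 + Y)²/3 (W(Y, g) = -(Y + 2)²/3 = -(2 + Y)²/3)
(W(1, 2) + 2)²*k - 103 = (-(2 + 1)²/3 + 2)²*423 - 103 = (-⅓*3² + 2)²*423 - 103 = (-⅓*9 + 2)²*423 - 103 = (-3 + 2)²*423 - 103 = (-1)²*423 - 103 = 1*423 - 103 = 423 - 103 = 320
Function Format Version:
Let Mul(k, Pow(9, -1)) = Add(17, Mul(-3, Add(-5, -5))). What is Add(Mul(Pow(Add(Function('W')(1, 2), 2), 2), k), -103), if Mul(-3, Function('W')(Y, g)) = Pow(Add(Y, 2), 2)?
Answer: 320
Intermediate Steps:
k = 423 (k = Mul(9, Add(17, Mul(-3, Add(-5, -5)))) = Mul(9, Add(17, Mul(-3, -10))) = Mul(9, Add(17, 30)) = Mul(9, 47) = 423)
Function('W')(Y, g) = Mul(Rational(-1, 3), Pow(Add(2, Y), 2)) (Function('W')(Y, g) = Mul(Rational(-1, 3), Pow(Add(Y, 2), 2)) = Mul(Rational(-1, 3), Pow(Add(2, Y), 2)))
Add(Mul(Pow(Add(Function('W')(1, 2), 2), 2), k), -103) = Add(Mul(Pow(Add(Mul(Rational(-1, 3), Pow(Add(2, 1), 2)), 2), 2), 423), -103) = Add(Mul(Pow(Add(Mul(Rational(-1, 3), Pow(3, 2)), 2), 2), 423), -103) = Add(Mul(Pow(Add(Mul(Rational(-1, 3), 9), 2), 2), 423), -103) = Add(Mul(Pow(Add(-3, 2), 2), 423), -103) = Add(Mul(Pow(-1, 2), 423), -103) = Add(Mul(1, 423), -103) = Add(423, -103) = 320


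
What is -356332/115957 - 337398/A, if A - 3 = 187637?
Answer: -52992898183/10879085740 ≈ -4.8711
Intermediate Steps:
A = 187640 (A = 3 + 187637 = 187640)
-356332/115957 - 337398/A = -356332/115957 - 337398/187640 = -356332*1/115957 - 337398*1/187640 = -356332/115957 - 168699/93820 = -52992898183/10879085740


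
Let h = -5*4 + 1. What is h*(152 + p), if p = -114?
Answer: -722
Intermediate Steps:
h = -19 (h = -20 + 1 = -19)
h*(152 + p) = -19*(152 - 114) = -19*38 = -722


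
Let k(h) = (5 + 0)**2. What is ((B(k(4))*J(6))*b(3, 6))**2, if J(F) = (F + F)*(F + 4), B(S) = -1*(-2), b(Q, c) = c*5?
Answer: 51840000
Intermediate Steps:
b(Q, c) = 5*c
k(h) = 25 (k(h) = 5**2 = 25)
B(S) = 2
J(F) = 2*F*(4 + F) (J(F) = (2*F)*(4 + F) = 2*F*(4 + F))
((B(k(4))*J(6))*b(3, 6))**2 = ((2*(2*6*(4 + 6)))*(5*6))**2 = ((2*(2*6*10))*30)**2 = ((2*120)*30)**2 = (240*30)**2 = 7200**2 = 51840000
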